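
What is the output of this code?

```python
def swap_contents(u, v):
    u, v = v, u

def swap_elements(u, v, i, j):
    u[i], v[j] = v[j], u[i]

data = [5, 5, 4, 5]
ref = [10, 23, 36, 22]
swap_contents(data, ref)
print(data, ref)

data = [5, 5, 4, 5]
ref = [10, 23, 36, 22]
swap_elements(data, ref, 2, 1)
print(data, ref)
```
[5, 5, 4, 5] [10, 23, 36, 22]
[5, 5, 23, 5] [10, 4, 36, 22]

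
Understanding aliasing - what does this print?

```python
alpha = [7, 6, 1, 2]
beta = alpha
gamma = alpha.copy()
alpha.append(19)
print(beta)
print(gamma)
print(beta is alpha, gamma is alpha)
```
[7, 6, 1, 2, 19]
[7, 6, 1, 2]
True False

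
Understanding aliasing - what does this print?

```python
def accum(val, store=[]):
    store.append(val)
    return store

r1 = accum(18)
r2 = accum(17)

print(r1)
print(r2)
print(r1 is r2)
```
[18, 17]
[18, 17]
True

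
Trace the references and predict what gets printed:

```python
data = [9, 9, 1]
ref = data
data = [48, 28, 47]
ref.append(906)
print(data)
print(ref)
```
[48, 28, 47]
[9, 9, 1, 906]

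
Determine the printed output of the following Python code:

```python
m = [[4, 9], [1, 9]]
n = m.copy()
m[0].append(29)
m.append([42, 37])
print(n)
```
[[4, 9, 29], [1, 9]]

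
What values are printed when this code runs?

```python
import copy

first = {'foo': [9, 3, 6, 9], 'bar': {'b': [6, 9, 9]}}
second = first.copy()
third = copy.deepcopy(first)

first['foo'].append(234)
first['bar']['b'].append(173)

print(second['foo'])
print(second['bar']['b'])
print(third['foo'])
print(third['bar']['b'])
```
[9, 3, 6, 9, 234]
[6, 9, 9, 173]
[9, 3, 6, 9]
[6, 9, 9]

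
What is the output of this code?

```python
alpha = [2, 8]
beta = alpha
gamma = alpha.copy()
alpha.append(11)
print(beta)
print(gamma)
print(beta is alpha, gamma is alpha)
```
[2, 8, 11]
[2, 8]
True False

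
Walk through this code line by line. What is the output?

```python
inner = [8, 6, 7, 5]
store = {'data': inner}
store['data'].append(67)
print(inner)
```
[8, 6, 7, 5, 67]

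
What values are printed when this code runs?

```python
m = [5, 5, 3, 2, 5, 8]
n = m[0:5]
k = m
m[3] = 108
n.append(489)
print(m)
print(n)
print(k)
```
[5, 5, 3, 108, 5, 8]
[5, 5, 3, 2, 5, 489]
[5, 5, 3, 108, 5, 8]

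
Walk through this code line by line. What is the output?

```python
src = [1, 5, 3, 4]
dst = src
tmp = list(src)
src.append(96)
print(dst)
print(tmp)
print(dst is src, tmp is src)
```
[1, 5, 3, 4, 96]
[1, 5, 3, 4]
True False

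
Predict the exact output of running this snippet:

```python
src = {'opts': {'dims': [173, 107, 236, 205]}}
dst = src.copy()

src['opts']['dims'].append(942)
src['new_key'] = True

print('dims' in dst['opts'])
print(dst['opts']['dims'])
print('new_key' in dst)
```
True
[173, 107, 236, 205, 942]
False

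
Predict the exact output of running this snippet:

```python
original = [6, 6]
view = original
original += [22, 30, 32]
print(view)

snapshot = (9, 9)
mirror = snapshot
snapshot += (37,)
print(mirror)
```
[6, 6, 22, 30, 32]
(9, 9)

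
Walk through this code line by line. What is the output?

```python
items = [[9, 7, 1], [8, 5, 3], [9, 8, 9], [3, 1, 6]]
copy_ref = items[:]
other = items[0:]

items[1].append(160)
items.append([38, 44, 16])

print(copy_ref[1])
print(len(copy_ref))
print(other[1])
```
[8, 5, 3, 160]
4
[8, 5, 3, 160]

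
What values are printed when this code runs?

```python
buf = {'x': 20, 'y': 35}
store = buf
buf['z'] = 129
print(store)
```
{'x': 20, 'y': 35, 'z': 129}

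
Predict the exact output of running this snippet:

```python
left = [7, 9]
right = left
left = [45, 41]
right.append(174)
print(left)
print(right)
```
[45, 41]
[7, 9, 174]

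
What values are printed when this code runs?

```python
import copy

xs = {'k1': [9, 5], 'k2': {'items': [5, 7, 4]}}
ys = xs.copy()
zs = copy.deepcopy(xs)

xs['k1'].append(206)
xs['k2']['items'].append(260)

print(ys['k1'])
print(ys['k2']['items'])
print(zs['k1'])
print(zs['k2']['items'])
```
[9, 5, 206]
[5, 7, 4, 260]
[9, 5]
[5, 7, 4]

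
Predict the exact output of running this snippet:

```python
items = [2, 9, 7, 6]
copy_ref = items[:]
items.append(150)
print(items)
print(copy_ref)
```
[2, 9, 7, 6, 150]
[2, 9, 7, 6]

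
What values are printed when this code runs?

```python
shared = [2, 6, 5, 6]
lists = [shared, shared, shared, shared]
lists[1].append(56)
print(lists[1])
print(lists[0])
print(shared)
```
[2, 6, 5, 6, 56]
[2, 6, 5, 6, 56]
[2, 6, 5, 6, 56]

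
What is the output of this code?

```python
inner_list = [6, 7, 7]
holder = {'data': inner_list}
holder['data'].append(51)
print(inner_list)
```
[6, 7, 7, 51]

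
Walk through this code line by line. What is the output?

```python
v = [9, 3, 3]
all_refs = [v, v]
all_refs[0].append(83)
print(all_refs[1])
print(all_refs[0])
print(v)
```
[9, 3, 3, 83]
[9, 3, 3, 83]
[9, 3, 3, 83]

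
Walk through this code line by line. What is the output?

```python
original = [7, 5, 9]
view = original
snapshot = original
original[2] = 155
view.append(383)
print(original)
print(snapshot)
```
[7, 5, 155, 383]
[7, 5, 155, 383]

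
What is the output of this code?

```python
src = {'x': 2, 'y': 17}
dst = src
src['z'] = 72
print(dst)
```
{'x': 2, 'y': 17, 'z': 72}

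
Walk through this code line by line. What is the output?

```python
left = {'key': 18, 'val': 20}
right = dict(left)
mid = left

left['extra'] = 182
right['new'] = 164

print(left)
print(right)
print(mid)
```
{'key': 18, 'val': 20, 'extra': 182}
{'key': 18, 'val': 20, 'new': 164}
{'key': 18, 'val': 20, 'extra': 182}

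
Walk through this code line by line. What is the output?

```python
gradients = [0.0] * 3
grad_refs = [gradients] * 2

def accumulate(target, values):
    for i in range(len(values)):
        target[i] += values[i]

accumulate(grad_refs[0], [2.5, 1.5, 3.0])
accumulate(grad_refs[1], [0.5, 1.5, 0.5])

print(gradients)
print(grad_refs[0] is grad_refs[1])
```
[3.0, 3.0, 3.5]
True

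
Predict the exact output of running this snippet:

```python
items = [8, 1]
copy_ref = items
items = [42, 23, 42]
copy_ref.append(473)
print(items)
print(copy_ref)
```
[42, 23, 42]
[8, 1, 473]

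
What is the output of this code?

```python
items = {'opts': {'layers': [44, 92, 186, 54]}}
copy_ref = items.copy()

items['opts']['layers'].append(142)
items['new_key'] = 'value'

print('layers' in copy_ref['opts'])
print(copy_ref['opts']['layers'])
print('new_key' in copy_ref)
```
True
[44, 92, 186, 54, 142]
False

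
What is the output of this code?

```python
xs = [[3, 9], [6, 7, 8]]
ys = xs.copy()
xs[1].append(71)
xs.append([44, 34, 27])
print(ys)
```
[[3, 9], [6, 7, 8, 71]]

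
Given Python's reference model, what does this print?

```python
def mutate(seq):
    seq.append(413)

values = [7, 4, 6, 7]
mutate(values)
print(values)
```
[7, 4, 6, 7, 413]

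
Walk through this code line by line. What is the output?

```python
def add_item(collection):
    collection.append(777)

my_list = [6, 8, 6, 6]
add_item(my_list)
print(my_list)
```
[6, 8, 6, 6, 777]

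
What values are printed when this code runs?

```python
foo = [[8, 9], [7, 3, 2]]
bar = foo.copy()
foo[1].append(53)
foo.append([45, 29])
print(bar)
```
[[8, 9], [7, 3, 2, 53]]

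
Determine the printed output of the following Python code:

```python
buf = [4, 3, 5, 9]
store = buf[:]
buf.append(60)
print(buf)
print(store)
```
[4, 3, 5, 9, 60]
[4, 3, 5, 9]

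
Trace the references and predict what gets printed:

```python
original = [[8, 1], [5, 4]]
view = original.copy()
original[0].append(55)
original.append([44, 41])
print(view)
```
[[8, 1, 55], [5, 4]]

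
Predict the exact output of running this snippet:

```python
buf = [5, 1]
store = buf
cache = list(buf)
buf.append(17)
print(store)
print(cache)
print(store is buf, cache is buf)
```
[5, 1, 17]
[5, 1]
True False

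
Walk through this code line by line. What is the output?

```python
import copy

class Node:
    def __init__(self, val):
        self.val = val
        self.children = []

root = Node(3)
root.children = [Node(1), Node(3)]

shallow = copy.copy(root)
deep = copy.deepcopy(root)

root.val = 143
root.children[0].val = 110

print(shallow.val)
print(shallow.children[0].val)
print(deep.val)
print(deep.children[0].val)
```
3
110
3
1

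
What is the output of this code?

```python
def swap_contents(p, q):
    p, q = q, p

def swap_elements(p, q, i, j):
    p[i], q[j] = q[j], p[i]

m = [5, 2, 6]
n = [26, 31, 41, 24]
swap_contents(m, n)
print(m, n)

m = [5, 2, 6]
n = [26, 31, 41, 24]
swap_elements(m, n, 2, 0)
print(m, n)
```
[5, 2, 6] [26, 31, 41, 24]
[5, 2, 26] [6, 31, 41, 24]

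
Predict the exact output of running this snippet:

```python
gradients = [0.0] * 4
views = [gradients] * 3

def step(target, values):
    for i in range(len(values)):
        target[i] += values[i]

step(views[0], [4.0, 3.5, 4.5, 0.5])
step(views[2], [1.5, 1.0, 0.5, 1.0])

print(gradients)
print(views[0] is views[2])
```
[5.5, 4.5, 5.0, 1.5]
True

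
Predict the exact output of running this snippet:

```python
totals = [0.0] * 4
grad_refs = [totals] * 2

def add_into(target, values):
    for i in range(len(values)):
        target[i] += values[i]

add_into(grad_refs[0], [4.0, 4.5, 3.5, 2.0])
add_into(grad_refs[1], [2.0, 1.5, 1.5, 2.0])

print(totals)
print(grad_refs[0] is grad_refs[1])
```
[6.0, 6.0, 5.0, 4.0]
True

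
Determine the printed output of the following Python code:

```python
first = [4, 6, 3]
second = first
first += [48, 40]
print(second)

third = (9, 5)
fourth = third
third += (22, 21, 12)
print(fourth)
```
[4, 6, 3, 48, 40]
(9, 5)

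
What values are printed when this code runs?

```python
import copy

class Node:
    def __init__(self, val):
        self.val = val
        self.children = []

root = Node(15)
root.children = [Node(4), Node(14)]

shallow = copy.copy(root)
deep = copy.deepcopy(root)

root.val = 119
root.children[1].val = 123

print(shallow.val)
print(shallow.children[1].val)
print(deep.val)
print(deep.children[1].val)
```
15
123
15
14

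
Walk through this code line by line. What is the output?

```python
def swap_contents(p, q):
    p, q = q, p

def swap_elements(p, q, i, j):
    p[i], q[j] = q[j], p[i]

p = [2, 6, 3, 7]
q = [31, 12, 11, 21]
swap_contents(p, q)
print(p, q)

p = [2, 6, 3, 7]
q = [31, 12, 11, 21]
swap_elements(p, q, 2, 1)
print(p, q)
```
[2, 6, 3, 7] [31, 12, 11, 21]
[2, 6, 12, 7] [31, 3, 11, 21]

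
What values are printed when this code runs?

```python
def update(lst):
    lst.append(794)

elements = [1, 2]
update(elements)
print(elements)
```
[1, 2, 794]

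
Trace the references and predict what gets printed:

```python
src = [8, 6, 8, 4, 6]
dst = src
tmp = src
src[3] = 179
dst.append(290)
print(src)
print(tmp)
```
[8, 6, 8, 179, 6, 290]
[8, 6, 8, 179, 6, 290]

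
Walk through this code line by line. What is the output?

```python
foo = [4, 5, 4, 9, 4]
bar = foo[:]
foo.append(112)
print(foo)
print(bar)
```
[4, 5, 4, 9, 4, 112]
[4, 5, 4, 9, 4]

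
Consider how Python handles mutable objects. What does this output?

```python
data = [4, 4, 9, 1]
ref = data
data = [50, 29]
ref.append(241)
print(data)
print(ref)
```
[50, 29]
[4, 4, 9, 1, 241]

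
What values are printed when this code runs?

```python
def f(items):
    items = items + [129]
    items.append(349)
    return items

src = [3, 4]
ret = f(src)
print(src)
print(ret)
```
[3, 4]
[3, 4, 129, 349]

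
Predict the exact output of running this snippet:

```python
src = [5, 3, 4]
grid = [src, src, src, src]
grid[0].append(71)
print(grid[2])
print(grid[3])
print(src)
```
[5, 3, 4, 71]
[5, 3, 4, 71]
[5, 3, 4, 71]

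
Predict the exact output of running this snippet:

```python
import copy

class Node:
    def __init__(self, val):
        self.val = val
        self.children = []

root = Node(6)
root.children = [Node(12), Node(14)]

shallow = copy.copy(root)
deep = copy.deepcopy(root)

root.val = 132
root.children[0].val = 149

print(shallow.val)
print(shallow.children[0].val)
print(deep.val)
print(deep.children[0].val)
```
6
149
6
12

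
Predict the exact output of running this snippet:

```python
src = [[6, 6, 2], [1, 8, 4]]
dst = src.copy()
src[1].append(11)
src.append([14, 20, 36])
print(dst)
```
[[6, 6, 2], [1, 8, 4, 11]]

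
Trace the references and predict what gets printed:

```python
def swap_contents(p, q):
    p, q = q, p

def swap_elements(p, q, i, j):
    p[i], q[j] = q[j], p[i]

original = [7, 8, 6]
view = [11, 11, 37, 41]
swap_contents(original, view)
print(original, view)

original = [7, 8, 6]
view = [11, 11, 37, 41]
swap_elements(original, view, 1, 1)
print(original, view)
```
[7, 8, 6] [11, 11, 37, 41]
[7, 11, 6] [11, 8, 37, 41]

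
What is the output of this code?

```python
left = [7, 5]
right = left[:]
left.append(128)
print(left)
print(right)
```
[7, 5, 128]
[7, 5]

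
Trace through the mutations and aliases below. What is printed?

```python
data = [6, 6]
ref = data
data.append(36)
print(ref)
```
[6, 6, 36]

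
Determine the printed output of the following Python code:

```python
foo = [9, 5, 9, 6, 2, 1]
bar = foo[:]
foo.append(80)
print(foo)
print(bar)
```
[9, 5, 9, 6, 2, 1, 80]
[9, 5, 9, 6, 2, 1]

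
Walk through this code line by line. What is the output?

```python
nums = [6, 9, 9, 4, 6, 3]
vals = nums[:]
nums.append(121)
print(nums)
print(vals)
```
[6, 9, 9, 4, 6, 3, 121]
[6, 9, 9, 4, 6, 3]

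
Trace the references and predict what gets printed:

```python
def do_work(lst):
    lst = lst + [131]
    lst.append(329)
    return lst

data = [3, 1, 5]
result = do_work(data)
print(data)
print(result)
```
[3, 1, 5]
[3, 1, 5, 131, 329]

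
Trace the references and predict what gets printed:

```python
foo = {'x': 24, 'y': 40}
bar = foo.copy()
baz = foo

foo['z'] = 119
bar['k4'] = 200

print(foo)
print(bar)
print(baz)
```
{'x': 24, 'y': 40, 'z': 119}
{'x': 24, 'y': 40, 'k4': 200}
{'x': 24, 'y': 40, 'z': 119}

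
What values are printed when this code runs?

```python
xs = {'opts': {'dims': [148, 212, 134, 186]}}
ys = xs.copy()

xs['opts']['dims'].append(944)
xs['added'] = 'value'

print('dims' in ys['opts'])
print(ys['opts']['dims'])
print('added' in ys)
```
True
[148, 212, 134, 186, 944]
False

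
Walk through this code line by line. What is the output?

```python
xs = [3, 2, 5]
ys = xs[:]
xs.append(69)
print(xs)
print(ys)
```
[3, 2, 5, 69]
[3, 2, 5]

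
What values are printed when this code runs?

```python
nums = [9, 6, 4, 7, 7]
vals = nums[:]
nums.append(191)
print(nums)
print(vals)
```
[9, 6, 4, 7, 7, 191]
[9, 6, 4, 7, 7]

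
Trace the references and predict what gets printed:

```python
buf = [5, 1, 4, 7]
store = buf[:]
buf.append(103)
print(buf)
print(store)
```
[5, 1, 4, 7, 103]
[5, 1, 4, 7]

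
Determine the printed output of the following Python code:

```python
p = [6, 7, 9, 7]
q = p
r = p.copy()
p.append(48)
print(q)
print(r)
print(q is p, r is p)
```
[6, 7, 9, 7, 48]
[6, 7, 9, 7]
True False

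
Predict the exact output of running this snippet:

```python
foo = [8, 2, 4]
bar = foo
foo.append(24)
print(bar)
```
[8, 2, 4, 24]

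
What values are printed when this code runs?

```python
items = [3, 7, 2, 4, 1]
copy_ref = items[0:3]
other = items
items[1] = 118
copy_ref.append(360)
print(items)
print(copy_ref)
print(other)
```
[3, 118, 2, 4, 1]
[3, 7, 2, 360]
[3, 118, 2, 4, 1]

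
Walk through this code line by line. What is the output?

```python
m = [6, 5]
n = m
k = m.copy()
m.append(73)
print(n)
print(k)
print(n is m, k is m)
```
[6, 5, 73]
[6, 5]
True False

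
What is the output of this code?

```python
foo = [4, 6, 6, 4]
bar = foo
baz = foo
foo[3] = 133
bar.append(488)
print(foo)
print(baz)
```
[4, 6, 6, 133, 488]
[4, 6, 6, 133, 488]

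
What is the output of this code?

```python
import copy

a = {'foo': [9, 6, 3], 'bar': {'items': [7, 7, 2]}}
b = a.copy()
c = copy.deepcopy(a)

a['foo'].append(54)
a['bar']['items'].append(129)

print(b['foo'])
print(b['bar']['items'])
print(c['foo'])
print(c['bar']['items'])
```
[9, 6, 3, 54]
[7, 7, 2, 129]
[9, 6, 3]
[7, 7, 2]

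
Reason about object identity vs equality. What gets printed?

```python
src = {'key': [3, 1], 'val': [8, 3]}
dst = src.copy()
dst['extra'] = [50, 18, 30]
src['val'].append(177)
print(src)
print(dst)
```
{'key': [3, 1], 'val': [8, 3, 177]}
{'key': [3, 1], 'val': [8, 3, 177], 'extra': [50, 18, 30]}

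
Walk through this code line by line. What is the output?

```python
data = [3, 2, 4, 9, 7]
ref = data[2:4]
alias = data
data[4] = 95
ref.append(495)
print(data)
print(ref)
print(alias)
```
[3, 2, 4, 9, 95]
[4, 9, 495]
[3, 2, 4, 9, 95]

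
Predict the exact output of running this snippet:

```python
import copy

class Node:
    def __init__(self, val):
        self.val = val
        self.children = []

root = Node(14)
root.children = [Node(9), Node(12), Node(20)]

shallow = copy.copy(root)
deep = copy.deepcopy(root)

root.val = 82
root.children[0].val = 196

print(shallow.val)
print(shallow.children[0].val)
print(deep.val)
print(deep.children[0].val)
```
14
196
14
9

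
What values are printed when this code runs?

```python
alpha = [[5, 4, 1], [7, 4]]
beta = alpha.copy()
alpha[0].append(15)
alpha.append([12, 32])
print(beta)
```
[[5, 4, 1, 15], [7, 4]]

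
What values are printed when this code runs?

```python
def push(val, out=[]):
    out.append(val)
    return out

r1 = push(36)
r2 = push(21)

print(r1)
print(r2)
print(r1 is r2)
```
[36, 21]
[36, 21]
True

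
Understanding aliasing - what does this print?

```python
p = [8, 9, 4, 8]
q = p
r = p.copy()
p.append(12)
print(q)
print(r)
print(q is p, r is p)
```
[8, 9, 4, 8, 12]
[8, 9, 4, 8]
True False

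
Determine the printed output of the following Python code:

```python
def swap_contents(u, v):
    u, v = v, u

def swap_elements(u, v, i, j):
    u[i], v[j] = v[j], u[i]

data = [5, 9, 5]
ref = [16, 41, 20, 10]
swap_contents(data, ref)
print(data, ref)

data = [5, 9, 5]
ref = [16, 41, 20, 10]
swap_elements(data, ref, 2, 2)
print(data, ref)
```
[5, 9, 5] [16, 41, 20, 10]
[5, 9, 20] [16, 41, 5, 10]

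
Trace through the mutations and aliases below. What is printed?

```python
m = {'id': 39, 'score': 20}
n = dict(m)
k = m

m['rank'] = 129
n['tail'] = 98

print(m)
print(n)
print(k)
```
{'id': 39, 'score': 20, 'rank': 129}
{'id': 39, 'score': 20, 'tail': 98}
{'id': 39, 'score': 20, 'rank': 129}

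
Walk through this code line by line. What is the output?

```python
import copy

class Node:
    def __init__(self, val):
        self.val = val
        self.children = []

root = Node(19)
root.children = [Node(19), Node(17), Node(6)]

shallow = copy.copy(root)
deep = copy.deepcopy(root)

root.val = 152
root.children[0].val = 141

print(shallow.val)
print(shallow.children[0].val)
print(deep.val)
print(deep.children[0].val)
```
19
141
19
19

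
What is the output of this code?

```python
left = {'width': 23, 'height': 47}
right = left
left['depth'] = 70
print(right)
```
{'width': 23, 'height': 47, 'depth': 70}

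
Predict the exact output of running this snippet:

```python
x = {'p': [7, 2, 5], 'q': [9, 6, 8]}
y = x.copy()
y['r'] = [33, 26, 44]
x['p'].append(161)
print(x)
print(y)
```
{'p': [7, 2, 5, 161], 'q': [9, 6, 8]}
{'p': [7, 2, 5, 161], 'q': [9, 6, 8], 'r': [33, 26, 44]}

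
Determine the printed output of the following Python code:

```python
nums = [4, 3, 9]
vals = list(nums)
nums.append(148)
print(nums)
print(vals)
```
[4, 3, 9, 148]
[4, 3, 9]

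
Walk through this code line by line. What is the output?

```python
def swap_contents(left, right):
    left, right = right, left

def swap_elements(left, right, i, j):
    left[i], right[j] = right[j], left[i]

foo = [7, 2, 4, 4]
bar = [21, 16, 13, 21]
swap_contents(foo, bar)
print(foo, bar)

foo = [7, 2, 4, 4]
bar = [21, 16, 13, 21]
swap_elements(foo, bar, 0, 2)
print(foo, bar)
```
[7, 2, 4, 4] [21, 16, 13, 21]
[13, 2, 4, 4] [21, 16, 7, 21]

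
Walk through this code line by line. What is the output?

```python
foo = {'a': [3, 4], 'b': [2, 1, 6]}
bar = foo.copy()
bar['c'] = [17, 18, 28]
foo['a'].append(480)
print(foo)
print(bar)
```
{'a': [3, 4, 480], 'b': [2, 1, 6]}
{'a': [3, 4, 480], 'b': [2, 1, 6], 'c': [17, 18, 28]}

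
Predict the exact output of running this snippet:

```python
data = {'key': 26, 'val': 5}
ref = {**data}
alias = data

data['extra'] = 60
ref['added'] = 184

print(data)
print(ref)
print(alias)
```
{'key': 26, 'val': 5, 'extra': 60}
{'key': 26, 'val': 5, 'added': 184}
{'key': 26, 'val': 5, 'extra': 60}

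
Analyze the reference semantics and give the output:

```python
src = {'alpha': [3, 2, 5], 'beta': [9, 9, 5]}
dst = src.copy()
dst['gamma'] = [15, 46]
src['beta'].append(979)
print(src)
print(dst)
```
{'alpha': [3, 2, 5], 'beta': [9, 9, 5, 979]}
{'alpha': [3, 2, 5], 'beta': [9, 9, 5, 979], 'gamma': [15, 46]}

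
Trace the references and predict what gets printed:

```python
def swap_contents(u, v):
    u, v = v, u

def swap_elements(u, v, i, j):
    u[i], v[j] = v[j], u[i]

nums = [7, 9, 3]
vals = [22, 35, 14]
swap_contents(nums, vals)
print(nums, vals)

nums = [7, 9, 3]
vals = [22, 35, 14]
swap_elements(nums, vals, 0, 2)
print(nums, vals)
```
[7, 9, 3] [22, 35, 14]
[14, 9, 3] [22, 35, 7]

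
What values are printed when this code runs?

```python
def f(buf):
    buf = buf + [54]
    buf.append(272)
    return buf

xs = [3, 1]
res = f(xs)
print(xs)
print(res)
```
[3, 1]
[3, 1, 54, 272]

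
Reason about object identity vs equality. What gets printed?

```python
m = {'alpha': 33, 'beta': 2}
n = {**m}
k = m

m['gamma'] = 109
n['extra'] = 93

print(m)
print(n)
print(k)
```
{'alpha': 33, 'beta': 2, 'gamma': 109}
{'alpha': 33, 'beta': 2, 'extra': 93}
{'alpha': 33, 'beta': 2, 'gamma': 109}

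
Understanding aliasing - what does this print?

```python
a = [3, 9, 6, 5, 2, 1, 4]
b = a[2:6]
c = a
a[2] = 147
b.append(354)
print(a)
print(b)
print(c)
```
[3, 9, 147, 5, 2, 1, 4]
[6, 5, 2, 1, 354]
[3, 9, 147, 5, 2, 1, 4]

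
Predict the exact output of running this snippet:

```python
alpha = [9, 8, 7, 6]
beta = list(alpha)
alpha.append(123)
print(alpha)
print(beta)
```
[9, 8, 7, 6, 123]
[9, 8, 7, 6]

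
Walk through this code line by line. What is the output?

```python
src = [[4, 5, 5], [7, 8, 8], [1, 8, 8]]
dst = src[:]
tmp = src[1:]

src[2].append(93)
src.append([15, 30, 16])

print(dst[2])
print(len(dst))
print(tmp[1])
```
[1, 8, 8, 93]
3
[1, 8, 8, 93]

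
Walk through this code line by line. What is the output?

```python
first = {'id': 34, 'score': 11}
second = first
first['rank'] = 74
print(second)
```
{'id': 34, 'score': 11, 'rank': 74}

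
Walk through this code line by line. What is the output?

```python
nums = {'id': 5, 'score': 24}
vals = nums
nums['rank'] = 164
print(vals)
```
{'id': 5, 'score': 24, 'rank': 164}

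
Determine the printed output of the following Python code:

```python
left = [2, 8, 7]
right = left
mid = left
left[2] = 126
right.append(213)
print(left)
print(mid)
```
[2, 8, 126, 213]
[2, 8, 126, 213]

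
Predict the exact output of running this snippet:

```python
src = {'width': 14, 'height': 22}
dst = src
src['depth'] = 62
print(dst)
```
{'width': 14, 'height': 22, 'depth': 62}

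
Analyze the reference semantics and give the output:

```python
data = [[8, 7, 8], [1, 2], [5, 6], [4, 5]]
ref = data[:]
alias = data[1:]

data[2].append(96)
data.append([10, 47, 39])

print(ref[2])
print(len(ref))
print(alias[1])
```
[5, 6, 96]
4
[5, 6, 96]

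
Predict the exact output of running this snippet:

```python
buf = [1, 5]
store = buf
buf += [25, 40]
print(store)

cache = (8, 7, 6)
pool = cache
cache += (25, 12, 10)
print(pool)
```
[1, 5, 25, 40]
(8, 7, 6)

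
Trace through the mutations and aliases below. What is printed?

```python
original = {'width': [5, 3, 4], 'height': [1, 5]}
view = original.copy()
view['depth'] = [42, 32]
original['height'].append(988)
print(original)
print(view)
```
{'width': [5, 3, 4], 'height': [1, 5, 988]}
{'width': [5, 3, 4], 'height': [1, 5, 988], 'depth': [42, 32]}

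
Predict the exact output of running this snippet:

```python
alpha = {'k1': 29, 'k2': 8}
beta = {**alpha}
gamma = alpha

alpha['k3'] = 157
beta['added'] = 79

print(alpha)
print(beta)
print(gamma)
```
{'k1': 29, 'k2': 8, 'k3': 157}
{'k1': 29, 'k2': 8, 'added': 79}
{'k1': 29, 'k2': 8, 'k3': 157}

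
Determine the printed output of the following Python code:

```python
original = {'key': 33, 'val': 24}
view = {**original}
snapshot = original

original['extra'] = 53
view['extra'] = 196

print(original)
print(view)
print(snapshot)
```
{'key': 33, 'val': 24, 'extra': 53}
{'key': 33, 'val': 24, 'extra': 196}
{'key': 33, 'val': 24, 'extra': 53}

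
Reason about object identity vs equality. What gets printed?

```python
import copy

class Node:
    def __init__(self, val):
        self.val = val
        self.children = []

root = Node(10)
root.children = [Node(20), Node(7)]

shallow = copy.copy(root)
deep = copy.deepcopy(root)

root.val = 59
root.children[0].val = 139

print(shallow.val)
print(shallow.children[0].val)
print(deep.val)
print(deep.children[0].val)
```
10
139
10
20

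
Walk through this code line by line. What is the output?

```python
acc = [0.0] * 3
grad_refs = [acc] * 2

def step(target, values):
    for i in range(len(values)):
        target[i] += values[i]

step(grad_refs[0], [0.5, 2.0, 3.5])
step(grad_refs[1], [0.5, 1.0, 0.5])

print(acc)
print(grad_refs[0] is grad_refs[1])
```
[1.0, 3.0, 4.0]
True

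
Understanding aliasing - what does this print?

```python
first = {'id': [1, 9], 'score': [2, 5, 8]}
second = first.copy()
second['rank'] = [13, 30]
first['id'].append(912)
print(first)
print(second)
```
{'id': [1, 9, 912], 'score': [2, 5, 8]}
{'id': [1, 9, 912], 'score': [2, 5, 8], 'rank': [13, 30]}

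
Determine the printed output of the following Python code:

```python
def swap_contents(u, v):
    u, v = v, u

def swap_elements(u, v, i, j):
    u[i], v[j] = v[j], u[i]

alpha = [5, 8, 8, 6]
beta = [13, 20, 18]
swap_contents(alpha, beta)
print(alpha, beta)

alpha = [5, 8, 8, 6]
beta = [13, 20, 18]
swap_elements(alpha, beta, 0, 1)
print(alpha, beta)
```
[5, 8, 8, 6] [13, 20, 18]
[20, 8, 8, 6] [13, 5, 18]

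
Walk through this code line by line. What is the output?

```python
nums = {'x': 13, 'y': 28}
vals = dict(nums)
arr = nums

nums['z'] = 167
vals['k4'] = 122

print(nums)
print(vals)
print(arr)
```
{'x': 13, 'y': 28, 'z': 167}
{'x': 13, 'y': 28, 'k4': 122}
{'x': 13, 'y': 28, 'z': 167}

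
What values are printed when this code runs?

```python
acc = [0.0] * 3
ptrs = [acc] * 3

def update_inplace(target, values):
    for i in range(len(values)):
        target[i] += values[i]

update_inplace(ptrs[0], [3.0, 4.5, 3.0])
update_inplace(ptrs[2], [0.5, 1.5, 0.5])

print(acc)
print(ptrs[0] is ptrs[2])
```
[3.5, 6.0, 3.5]
True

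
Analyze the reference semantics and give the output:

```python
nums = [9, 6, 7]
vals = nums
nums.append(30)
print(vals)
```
[9, 6, 7, 30]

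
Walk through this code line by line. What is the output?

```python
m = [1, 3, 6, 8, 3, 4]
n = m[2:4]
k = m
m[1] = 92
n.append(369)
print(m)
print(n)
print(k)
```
[1, 92, 6, 8, 3, 4]
[6, 8, 369]
[1, 92, 6, 8, 3, 4]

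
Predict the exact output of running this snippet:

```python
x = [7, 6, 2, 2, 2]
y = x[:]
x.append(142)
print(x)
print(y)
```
[7, 6, 2, 2, 2, 142]
[7, 6, 2, 2, 2]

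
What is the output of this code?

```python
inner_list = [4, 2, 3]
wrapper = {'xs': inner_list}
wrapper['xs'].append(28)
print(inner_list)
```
[4, 2, 3, 28]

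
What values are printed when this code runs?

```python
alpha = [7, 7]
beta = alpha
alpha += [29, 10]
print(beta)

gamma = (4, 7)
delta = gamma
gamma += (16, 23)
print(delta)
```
[7, 7, 29, 10]
(4, 7)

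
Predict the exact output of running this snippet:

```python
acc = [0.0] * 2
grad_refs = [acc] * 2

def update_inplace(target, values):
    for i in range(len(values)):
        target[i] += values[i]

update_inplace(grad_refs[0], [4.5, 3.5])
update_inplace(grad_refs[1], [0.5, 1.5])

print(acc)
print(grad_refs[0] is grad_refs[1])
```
[5.0, 5.0]
True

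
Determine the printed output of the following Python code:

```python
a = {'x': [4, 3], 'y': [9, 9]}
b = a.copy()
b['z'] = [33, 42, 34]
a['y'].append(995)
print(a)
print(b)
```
{'x': [4, 3], 'y': [9, 9, 995]}
{'x': [4, 3], 'y': [9, 9, 995], 'z': [33, 42, 34]}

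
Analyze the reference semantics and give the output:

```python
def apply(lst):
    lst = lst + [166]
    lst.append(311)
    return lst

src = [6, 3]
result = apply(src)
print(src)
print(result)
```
[6, 3]
[6, 3, 166, 311]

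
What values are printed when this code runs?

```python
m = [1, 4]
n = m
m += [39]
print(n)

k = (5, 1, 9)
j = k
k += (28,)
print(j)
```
[1, 4, 39]
(5, 1, 9)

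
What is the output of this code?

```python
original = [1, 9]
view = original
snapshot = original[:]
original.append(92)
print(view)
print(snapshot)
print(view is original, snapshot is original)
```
[1, 9, 92]
[1, 9]
True False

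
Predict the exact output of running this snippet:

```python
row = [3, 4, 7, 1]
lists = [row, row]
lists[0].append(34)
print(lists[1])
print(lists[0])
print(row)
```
[3, 4, 7, 1, 34]
[3, 4, 7, 1, 34]
[3, 4, 7, 1, 34]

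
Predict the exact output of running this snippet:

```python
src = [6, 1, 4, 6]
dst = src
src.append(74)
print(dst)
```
[6, 1, 4, 6, 74]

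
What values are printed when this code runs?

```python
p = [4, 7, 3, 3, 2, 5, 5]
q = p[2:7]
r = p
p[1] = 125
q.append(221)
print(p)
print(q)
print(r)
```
[4, 125, 3, 3, 2, 5, 5]
[3, 3, 2, 5, 5, 221]
[4, 125, 3, 3, 2, 5, 5]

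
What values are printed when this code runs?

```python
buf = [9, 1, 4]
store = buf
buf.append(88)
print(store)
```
[9, 1, 4, 88]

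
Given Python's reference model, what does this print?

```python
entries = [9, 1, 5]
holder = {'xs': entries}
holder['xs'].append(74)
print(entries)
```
[9, 1, 5, 74]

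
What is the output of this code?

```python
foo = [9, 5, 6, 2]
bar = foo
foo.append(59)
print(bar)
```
[9, 5, 6, 2, 59]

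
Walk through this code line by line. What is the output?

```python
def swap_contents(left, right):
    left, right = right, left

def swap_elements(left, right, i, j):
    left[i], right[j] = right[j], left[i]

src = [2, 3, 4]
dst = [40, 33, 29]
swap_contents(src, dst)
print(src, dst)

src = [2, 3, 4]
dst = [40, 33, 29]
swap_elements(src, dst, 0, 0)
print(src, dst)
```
[2, 3, 4] [40, 33, 29]
[40, 3, 4] [2, 33, 29]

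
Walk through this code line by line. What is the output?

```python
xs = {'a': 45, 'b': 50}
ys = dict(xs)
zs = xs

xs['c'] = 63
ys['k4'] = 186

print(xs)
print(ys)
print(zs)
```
{'a': 45, 'b': 50, 'c': 63}
{'a': 45, 'b': 50, 'k4': 186}
{'a': 45, 'b': 50, 'c': 63}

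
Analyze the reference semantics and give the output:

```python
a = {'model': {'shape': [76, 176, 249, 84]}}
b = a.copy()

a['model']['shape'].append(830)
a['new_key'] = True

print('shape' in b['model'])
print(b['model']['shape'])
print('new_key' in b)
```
True
[76, 176, 249, 84, 830]
False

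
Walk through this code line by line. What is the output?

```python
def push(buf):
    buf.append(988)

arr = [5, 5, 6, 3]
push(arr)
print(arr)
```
[5, 5, 6, 3, 988]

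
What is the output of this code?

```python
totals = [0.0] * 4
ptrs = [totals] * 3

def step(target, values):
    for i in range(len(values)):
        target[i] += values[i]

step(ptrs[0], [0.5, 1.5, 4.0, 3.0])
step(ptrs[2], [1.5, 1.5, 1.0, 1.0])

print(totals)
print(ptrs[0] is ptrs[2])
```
[2.0, 3.0, 5.0, 4.0]
True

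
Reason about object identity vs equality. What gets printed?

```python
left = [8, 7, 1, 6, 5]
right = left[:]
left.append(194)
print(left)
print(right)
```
[8, 7, 1, 6, 5, 194]
[8, 7, 1, 6, 5]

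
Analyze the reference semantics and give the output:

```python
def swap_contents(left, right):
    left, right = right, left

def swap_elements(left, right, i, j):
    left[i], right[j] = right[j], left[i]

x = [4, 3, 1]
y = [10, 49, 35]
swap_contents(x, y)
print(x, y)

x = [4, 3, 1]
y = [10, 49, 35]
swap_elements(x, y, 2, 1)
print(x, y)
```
[4, 3, 1] [10, 49, 35]
[4, 3, 49] [10, 1, 35]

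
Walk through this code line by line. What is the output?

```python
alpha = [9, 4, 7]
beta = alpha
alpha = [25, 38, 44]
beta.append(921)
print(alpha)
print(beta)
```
[25, 38, 44]
[9, 4, 7, 921]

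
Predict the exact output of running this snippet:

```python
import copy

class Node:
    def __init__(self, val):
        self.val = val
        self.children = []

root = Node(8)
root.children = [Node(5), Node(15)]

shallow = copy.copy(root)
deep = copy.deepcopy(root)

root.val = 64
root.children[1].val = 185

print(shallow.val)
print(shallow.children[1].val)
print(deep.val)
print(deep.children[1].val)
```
8
185
8
15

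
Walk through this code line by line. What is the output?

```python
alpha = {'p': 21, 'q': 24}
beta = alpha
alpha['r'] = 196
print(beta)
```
{'p': 21, 'q': 24, 'r': 196}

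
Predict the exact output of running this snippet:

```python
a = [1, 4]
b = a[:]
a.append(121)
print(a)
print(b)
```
[1, 4, 121]
[1, 4]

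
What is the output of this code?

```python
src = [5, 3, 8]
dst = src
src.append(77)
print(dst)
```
[5, 3, 8, 77]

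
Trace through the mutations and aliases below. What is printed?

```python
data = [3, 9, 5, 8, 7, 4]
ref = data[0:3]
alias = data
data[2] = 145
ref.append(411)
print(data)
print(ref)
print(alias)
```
[3, 9, 145, 8, 7, 4]
[3, 9, 5, 411]
[3, 9, 145, 8, 7, 4]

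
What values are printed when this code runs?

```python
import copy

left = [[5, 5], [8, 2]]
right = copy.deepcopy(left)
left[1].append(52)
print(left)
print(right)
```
[[5, 5], [8, 2, 52]]
[[5, 5], [8, 2]]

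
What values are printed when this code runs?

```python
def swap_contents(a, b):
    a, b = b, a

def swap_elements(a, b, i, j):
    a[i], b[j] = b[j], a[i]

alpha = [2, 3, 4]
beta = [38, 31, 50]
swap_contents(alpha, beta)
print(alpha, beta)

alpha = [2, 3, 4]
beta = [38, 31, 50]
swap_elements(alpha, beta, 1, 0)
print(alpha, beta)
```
[2, 3, 4] [38, 31, 50]
[2, 38, 4] [3, 31, 50]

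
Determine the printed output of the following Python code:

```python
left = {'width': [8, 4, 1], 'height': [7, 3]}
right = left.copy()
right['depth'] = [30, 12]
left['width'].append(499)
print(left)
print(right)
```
{'width': [8, 4, 1, 499], 'height': [7, 3]}
{'width': [8, 4, 1, 499], 'height': [7, 3], 'depth': [30, 12]}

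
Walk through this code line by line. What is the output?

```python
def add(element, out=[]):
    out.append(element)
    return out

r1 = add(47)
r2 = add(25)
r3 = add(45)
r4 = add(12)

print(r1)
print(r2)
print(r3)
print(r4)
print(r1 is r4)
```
[47, 25, 45, 12]
[47, 25, 45, 12]
[47, 25, 45, 12]
[47, 25, 45, 12]
True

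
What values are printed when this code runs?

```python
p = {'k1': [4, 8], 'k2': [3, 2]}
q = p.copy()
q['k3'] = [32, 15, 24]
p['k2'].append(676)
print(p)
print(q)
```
{'k1': [4, 8], 'k2': [3, 2, 676]}
{'k1': [4, 8], 'k2': [3, 2, 676], 'k3': [32, 15, 24]}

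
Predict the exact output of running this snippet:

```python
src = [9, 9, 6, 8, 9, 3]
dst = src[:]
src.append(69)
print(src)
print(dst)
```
[9, 9, 6, 8, 9, 3, 69]
[9, 9, 6, 8, 9, 3]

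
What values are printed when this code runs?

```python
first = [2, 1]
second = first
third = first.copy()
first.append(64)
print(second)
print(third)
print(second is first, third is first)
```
[2, 1, 64]
[2, 1]
True False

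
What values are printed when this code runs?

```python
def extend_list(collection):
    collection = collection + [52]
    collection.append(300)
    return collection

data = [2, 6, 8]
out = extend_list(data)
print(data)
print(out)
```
[2, 6, 8]
[2, 6, 8, 52, 300]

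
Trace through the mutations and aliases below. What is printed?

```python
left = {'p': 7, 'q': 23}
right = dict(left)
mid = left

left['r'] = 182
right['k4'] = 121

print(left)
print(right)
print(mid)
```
{'p': 7, 'q': 23, 'r': 182}
{'p': 7, 'q': 23, 'k4': 121}
{'p': 7, 'q': 23, 'r': 182}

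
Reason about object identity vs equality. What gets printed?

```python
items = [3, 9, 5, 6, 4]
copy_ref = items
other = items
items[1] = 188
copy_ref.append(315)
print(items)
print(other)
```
[3, 188, 5, 6, 4, 315]
[3, 188, 5, 6, 4, 315]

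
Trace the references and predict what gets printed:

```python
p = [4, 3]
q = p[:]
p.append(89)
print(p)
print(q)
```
[4, 3, 89]
[4, 3]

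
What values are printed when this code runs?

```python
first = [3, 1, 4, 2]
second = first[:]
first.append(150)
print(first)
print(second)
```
[3, 1, 4, 2, 150]
[3, 1, 4, 2]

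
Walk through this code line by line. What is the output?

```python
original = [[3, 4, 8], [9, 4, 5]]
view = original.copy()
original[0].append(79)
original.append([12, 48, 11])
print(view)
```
[[3, 4, 8, 79], [9, 4, 5]]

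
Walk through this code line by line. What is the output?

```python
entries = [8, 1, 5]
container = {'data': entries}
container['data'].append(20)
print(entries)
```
[8, 1, 5, 20]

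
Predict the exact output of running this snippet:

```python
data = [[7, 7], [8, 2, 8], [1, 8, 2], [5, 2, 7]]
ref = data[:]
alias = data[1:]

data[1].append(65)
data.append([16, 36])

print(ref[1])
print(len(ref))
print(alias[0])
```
[8, 2, 8, 65]
4
[8, 2, 8, 65]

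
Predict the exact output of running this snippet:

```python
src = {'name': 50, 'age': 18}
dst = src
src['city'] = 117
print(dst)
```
{'name': 50, 'age': 18, 'city': 117}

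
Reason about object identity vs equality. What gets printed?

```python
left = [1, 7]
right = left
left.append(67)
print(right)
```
[1, 7, 67]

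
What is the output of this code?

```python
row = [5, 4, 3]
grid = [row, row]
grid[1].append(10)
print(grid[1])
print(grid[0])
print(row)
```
[5, 4, 3, 10]
[5, 4, 3, 10]
[5, 4, 3, 10]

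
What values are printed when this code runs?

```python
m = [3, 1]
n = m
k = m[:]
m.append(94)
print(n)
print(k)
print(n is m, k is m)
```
[3, 1, 94]
[3, 1]
True False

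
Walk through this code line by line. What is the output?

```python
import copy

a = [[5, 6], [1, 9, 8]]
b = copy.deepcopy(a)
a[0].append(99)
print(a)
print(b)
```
[[5, 6, 99], [1, 9, 8]]
[[5, 6], [1, 9, 8]]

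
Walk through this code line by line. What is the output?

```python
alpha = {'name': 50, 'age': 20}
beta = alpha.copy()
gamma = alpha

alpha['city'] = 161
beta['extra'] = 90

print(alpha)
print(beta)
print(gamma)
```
{'name': 50, 'age': 20, 'city': 161}
{'name': 50, 'age': 20, 'extra': 90}
{'name': 50, 'age': 20, 'city': 161}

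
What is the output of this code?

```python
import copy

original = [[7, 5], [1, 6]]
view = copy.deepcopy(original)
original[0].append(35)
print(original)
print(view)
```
[[7, 5, 35], [1, 6]]
[[7, 5], [1, 6]]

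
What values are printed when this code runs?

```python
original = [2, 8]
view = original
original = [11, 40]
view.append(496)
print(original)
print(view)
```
[11, 40]
[2, 8, 496]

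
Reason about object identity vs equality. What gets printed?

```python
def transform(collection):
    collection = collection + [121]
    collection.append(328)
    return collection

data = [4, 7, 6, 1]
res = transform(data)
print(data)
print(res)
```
[4, 7, 6, 1]
[4, 7, 6, 1, 121, 328]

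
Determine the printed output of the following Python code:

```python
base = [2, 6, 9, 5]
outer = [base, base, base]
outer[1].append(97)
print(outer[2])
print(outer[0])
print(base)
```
[2, 6, 9, 5, 97]
[2, 6, 9, 5, 97]
[2, 6, 9, 5, 97]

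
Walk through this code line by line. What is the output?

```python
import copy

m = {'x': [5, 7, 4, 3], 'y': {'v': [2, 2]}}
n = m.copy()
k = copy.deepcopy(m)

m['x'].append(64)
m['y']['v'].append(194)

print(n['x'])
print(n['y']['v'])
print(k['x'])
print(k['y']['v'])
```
[5, 7, 4, 3, 64]
[2, 2, 194]
[5, 7, 4, 3]
[2, 2]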